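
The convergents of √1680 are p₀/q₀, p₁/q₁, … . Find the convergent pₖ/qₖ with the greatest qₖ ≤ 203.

√1680 = [40; 1, 80, …] (period length 2).
Convergents:
  p_0/q_0 = 40/1
  p_1/q_1 = 41/1
  p_2/q_2 = 3320/81
  p_3/q_3 = 3361/82
  p_4/q_4 = 272200/6641
q_3 = 82 ≤ 203 < 6641 = q_4, so the answer is 3361/82.

3361/82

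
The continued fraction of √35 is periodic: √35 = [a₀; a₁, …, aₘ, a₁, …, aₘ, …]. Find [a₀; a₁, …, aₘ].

[5; 1, 10]

a₀ = ⌊√35⌋ = 5.
With m₀=0, d₀=1 and mₖ₊₁ = dₖaₖ − mₖ, dₖ₊₁ = (n − mₖ₊₁²)/dₖ, aₖ₊₁ = ⌊(a₀+mₖ₊₁)/dₖ₊₁⌋:
  k=1: m=5, d=10, a=1
  k=2: m=5, d=1, a=10
d=1 and a=2a₀=10 at k=2, so the next step gives (m, d) = (5, 10) again — its k=1 value — and the period has length 2.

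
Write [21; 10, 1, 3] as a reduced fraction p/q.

Using pₖ = aₖpₖ₋₁ + pₖ₋₂ and qₖ = aₖqₖ₋₁ + qₖ₋₂:
  k=0: a=21, p=21, q=1
  k=1: a=10, p=211, q=10
  k=2: a=1, p=232, q=11
  k=3: a=3, p=907, q=43

907/43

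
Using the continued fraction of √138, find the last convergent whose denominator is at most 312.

3301/281

√138 = [11; 1, 2, 1, 22, …] (period length 4).
Convergents:
  p_0/q_0 = 11/1
  p_1/q_1 = 12/1
  p_2/q_2 = 35/3
  p_3/q_3 = 47/4
  p_4/q_4 = 1069/91
  p_5/q_5 = 1116/95
  p_6/q_6 = 3301/281
  p_7/q_7 = 4417/376
q_6 = 281 ≤ 312 < 376 = q_7, so the answer is 3301/281.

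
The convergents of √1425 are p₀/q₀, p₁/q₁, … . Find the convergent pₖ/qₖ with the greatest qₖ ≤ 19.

√1425 = [37; 1, 2, 1, 74, …] (period length 4).
Convergents:
  p_0/q_0 = 37/1
  p_1/q_1 = 38/1
  p_2/q_2 = 113/3
  p_3/q_3 = 151/4
  p_4/q_4 = 11287/299
q_3 = 4 ≤ 19 < 299 = q_4, so the answer is 151/4.

151/4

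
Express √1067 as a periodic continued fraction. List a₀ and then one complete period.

a₀ = ⌊√1067⌋ = 32.
With m₀=0, d₀=1 and mₖ₊₁ = dₖaₖ − mₖ, dₖ₊₁ = (n − mₖ₊₁²)/dₖ, aₖ₊₁ = ⌊(a₀+mₖ₊₁)/dₖ₊₁⌋:
  k=1: m=32, d=43, a=1
  k=2: m=11, d=22, a=1
  k=3: m=11, d=43, a=1
  k=4: m=32, d=1, a=64
d=1 and a=2a₀=64 at k=4, so the next step gives (m, d) = (32, 43) again — its k=1 value — and the period has length 4.

[32; 1, 1, 1, 64]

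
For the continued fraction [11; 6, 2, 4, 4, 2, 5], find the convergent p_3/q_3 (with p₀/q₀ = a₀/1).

647/58

Using pₖ = aₖpₖ₋₁ + pₖ₋₂, qₖ = aₖqₖ₋₁ + qₖ₋₂ (with p₋₁=1, p₋₂=0, q₋₁=0, q₋₂=1):
  k=0: a=11, p=11, q=1
  k=1: a=6, p=67, q=6
  k=2: a=2, p=145, q=13
  k=3: a=4, p=647, q=58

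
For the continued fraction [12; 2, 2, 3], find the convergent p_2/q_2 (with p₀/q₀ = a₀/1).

62/5

Using pₖ = aₖpₖ₋₁ + pₖ₋₂, qₖ = aₖqₖ₋₁ + qₖ₋₂ (with p₋₁=1, p₋₂=0, q₋₁=0, q₋₂=1):
  k=0: a=12, p=12, q=1
  k=1: a=2, p=25, q=2
  k=2: a=2, p=62, q=5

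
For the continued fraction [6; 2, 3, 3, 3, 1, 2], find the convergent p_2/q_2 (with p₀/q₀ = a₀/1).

Using pₖ = aₖpₖ₋₁ + pₖ₋₂, qₖ = aₖqₖ₋₁ + qₖ₋₂ (with p₋₁=1, p₋₂=0, q₋₁=0, q₋₂=1):
  k=0: a=6, p=6, q=1
  k=1: a=2, p=13, q=2
  k=2: a=3, p=45, q=7

45/7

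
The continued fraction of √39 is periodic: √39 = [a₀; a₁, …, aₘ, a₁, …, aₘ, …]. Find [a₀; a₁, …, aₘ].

[6; 4, 12]

a₀ = ⌊√39⌋ = 6.
With m₀=0, d₀=1 and mₖ₊₁ = dₖaₖ − mₖ, dₖ₊₁ = (n − mₖ₊₁²)/dₖ, aₖ₊₁ = ⌊(a₀+mₖ₊₁)/dₖ₊₁⌋:
  k=1: m=6, d=3, a=4
  k=2: m=6, d=1, a=12
d=1 and a=2a₀=12 at k=2, so the next step gives (m, d) = (6, 3) again — its k=1 value — and the period has length 2.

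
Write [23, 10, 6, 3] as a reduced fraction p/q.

4458/193

Fold from the inside: start with 3/1.
  6 + 1/3 = 19/3
  10 + 3/19 = 193/19
  23 + 19/193 = 4458/193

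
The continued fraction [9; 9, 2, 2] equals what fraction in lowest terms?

Fold from the inside: start with 2/1.
  2 + 1/2 = 5/2
  9 + 2/5 = 47/5
  9 + 5/47 = 428/47

428/47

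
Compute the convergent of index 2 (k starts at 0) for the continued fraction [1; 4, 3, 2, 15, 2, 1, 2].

Using pₖ = aₖpₖ₋₁ + pₖ₋₂, qₖ = aₖqₖ₋₁ + qₖ₋₂ (with p₋₁=1, p₋₂=0, q₋₁=0, q₋₂=1):
  k=0: a=1, p=1, q=1
  k=1: a=4, p=5, q=4
  k=2: a=3, p=16, q=13

16/13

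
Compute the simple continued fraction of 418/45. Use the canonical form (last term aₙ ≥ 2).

418 = 9×45 + 13
45 = 3×13 + 6
13 = 2×6 + 1
6 = 6×1 + 0  (stop)
So 418/45 = [9; 3, 2, 6].

[9; 3, 2, 6]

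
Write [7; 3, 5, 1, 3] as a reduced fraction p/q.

534/73

Using pₖ = aₖpₖ₋₁ + pₖ₋₂ and qₖ = aₖqₖ₋₁ + qₖ₋₂:
  k=0: a=7, p=7, q=1
  k=1: a=3, p=22, q=3
  k=2: a=5, p=117, q=16
  k=3: a=1, p=139, q=19
  k=4: a=3, p=534, q=73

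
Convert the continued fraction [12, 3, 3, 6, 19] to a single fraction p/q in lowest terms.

14848/1207

Fold from the inside: start with 19/1.
  6 + 1/19 = 115/19
  3 + 19/115 = 364/115
  3 + 115/364 = 1207/364
  12 + 364/1207 = 14848/1207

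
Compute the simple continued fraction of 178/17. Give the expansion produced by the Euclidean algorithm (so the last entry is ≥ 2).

[10; 2, 8]

178 = 10·17 + 8
17 = 2·8 + 1
8 = 8·1 + 0  (stop)
So 178/17 = [10; 2, 8].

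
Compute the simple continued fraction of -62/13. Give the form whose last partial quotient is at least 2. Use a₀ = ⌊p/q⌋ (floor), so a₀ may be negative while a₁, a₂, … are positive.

[-5; 4, 3]

-62 = -5×13 + 3
13 = 4×3 + 1
3 = 3×1 + 0  (stop)
So -62/13 = [-5; 4, 3].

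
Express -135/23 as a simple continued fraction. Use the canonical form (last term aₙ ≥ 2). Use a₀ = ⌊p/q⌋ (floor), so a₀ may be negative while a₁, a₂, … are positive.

-135 = -6·23 + 3
23 = 7·3 + 2
3 = 1·2 + 1
2 = 2·1 + 0  (stop)
So -135/23 = [-6; 7, 1, 2].

[-6; 7, 1, 2]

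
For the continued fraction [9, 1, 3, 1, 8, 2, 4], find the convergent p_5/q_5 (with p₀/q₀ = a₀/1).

Using pₖ = aₖpₖ₋₁ + pₖ₋₂, qₖ = aₖqₖ₋₁ + qₖ₋₂ (with p₋₁=1, p₋₂=0, q₋₁=0, q₋₂=1):
  k=0: a=9, p=9, q=1
  k=1: a=1, p=10, q=1
  k=2: a=3, p=39, q=4
  k=3: a=1, p=49, q=5
  k=4: a=8, p=431, q=44
  k=5: a=2, p=911, q=93

911/93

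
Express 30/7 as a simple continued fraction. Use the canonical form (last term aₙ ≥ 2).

[4; 3, 2]

30 = 4×7 + 2
7 = 3×2 + 1
2 = 2×1 + 0  (stop)
So 30/7 = [4; 3, 2].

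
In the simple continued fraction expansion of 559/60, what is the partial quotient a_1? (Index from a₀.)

559 = 9·60 + 19   →  a_0 = 9
60 = 3·19 + 3   →  a_1 = 3

3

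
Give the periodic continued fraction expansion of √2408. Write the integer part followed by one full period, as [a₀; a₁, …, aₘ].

a₀ = ⌊√2408⌋ = 49.

[49; 14, 98]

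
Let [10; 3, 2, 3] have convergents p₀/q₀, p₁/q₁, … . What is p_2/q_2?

Using pₖ = aₖpₖ₋₁ + pₖ₋₂, qₖ = aₖqₖ₋₁ + qₖ₋₂ (with p₋₁=1, p₋₂=0, q₋₁=0, q₋₂=1):
  k=0: a=10, p=10, q=1
  k=1: a=3, p=31, q=3
  k=2: a=2, p=72, q=7

72/7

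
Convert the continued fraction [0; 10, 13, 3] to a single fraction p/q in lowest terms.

Fold from the inside: start with 3/1.
  13 + 1/3 = 40/3
  10 + 3/40 = 403/40
  0 + 40/403 = 40/403

40/403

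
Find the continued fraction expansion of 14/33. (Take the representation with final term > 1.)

[0; 2, 2, 1, 4]

14 = 0×33 + 14
33 = 2×14 + 5
14 = 2×5 + 4
5 = 1×4 + 1
4 = 4×1 + 0  (stop)
So 14/33 = [0; 2, 2, 1, 4].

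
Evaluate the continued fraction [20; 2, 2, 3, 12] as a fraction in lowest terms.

4266/209

Using pₖ = aₖpₖ₋₁ + pₖ₋₂ and qₖ = aₖqₖ₋₁ + qₖ₋₂:
  k=0: a=20, p=20, q=1
  k=1: a=2, p=41, q=2
  k=2: a=2, p=102, q=5
  k=3: a=3, p=347, q=17
  k=4: a=12, p=4266, q=209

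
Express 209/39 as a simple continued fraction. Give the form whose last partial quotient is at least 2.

[5; 2, 1, 3, 1, 2]

209 = 5×39 + 14
39 = 2×14 + 11
14 = 1×11 + 3
11 = 3×3 + 2
3 = 1×2 + 1
2 = 2×1 + 0  (stop)
So 209/39 = [5; 2, 1, 3, 1, 2].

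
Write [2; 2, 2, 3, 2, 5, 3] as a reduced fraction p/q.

Using pₖ = aₖpₖ₋₁ + pₖ₋₂ and qₖ = aₖqₖ₋₁ + qₖ₋₂:
  k=0: a=2, p=2, q=1
  k=1: a=2, p=5, q=2
  k=2: a=2, p=12, q=5
  k=3: a=3, p=41, q=17
  k=4: a=2, p=94, q=39
  k=5: a=5, p=511, q=212
  k=6: a=3, p=1627, q=675

1627/675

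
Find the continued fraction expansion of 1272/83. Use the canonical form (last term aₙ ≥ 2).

1272 = 15*83 + 27
83 = 3*27 + 2
27 = 13*2 + 1
2 = 2*1 + 0  (stop)
So 1272/83 = [15; 3, 13, 2].

[15; 3, 13, 2]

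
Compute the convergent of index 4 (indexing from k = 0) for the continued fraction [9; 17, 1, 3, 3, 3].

Using pₖ = aₖpₖ₋₁ + pₖ₋₂, qₖ = aₖqₖ₋₁ + qₖ₋₂ (with p₋₁=1, p₋₂=0, q₋₁=0, q₋₂=1):
  k=0: a=9, p=9, q=1
  k=1: a=17, p=154, q=17
  k=2: a=1, p=163, q=18
  k=3: a=3, p=643, q=71
  k=4: a=3, p=2092, q=231

2092/231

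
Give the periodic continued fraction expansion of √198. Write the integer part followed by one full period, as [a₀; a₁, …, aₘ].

a₀ = ⌊√198⌋ = 14.

[14; 14, 28]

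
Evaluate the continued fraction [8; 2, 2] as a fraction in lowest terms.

Using pₖ = aₖpₖ₋₁ + pₖ₋₂ and qₖ = aₖqₖ₋₁ + qₖ₋₂:
  k=0: a=8, p=8, q=1
  k=1: a=2, p=17, q=2
  k=2: a=2, p=42, q=5

42/5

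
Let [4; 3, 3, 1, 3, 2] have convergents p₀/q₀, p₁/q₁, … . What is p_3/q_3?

Using pₖ = aₖpₖ₋₁ + pₖ₋₂, qₖ = aₖqₖ₋₁ + qₖ₋₂ (with p₋₁=1, p₋₂=0, q₋₁=0, q₋₂=1):
  k=0: a=4, p=4, q=1
  k=1: a=3, p=13, q=3
  k=2: a=3, p=43, q=10
  k=3: a=1, p=56, q=13

56/13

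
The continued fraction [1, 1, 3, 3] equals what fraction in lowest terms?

23/13

Fold from the inside: start with 3/1.
  3 + 1/3 = 10/3
  1 + 3/10 = 13/10
  1 + 10/13 = 23/13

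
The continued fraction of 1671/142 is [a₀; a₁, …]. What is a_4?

3

1671 = 11·142 + 109   →  a_0 = 11
142 = 1·109 + 33   →  a_1 = 1
109 = 3·33 + 10   →  a_2 = 3
33 = 3·10 + 3   →  a_3 = 3
10 = 3·3 + 1   →  a_4 = 3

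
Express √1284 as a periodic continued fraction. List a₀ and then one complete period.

[35; 1, 4, 1, 70]

a₀ = ⌊√1284⌋ = 35.
With m₀=0, d₀=1 and mₖ₊₁ = dₖaₖ − mₖ, dₖ₊₁ = (n − mₖ₊₁²)/dₖ, aₖ₊₁ = ⌊(a₀+mₖ₊₁)/dₖ₊₁⌋:
  k=1: m=35, d=59, a=1
  k=2: m=24, d=12, a=4
  k=3: m=24, d=59, a=1
  k=4: m=35, d=1, a=70
d=1 and a=2a₀=70 at k=4, so the next step gives (m, d) = (35, 59) again — its k=1 value — and the period has length 4.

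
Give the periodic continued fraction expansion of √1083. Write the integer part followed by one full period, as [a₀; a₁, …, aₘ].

a₀ = ⌊√1083⌋ = 32.
With m₀=0, d₀=1 and mₖ₊₁ = dₖaₖ − mₖ, dₖ₊₁ = (n − mₖ₊₁²)/dₖ, aₖ₊₁ = ⌊(a₀+mₖ₊₁)/dₖ₊₁⌋:
  k=1: m=32, d=59, a=1
  k=2: m=27, d=6, a=9
  k=3: m=27, d=59, a=1
  k=4: m=32, d=1, a=64
d=1 and a=2a₀=64 at k=4, so the next step gives (m, d) = (32, 59) again — its k=1 value — and the period has length 4.

[32; 1, 9, 1, 64]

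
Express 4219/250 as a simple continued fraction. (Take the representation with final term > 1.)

4219 = 16·250 + 219
250 = 1·219 + 31
219 = 7·31 + 2
31 = 15·2 + 1
2 = 2·1 + 0  (stop)
So 4219/250 = [16; 1, 7, 15, 2].

[16; 1, 7, 15, 2]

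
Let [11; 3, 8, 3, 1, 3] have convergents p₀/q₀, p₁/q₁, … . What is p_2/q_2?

283/25

Using pₖ = aₖpₖ₋₁ + pₖ₋₂, qₖ = aₖqₖ₋₁ + qₖ₋₂ (with p₋₁=1, p₋₂=0, q₋₁=0, q₋₂=1):
  k=0: a=11, p=11, q=1
  k=1: a=3, p=34, q=3
  k=2: a=8, p=283, q=25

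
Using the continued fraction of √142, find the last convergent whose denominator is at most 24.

143/12

√142 = [11; 1, 10, 1, 22, …] (period length 4).
Convergents:
  p_0/q_0 = 11/1
  p_1/q_1 = 12/1
  p_2/q_2 = 131/11
  p_3/q_3 = 143/12
  p_4/q_4 = 3277/275
q_3 = 12 ≤ 24 < 275 = q_4, so the answer is 143/12.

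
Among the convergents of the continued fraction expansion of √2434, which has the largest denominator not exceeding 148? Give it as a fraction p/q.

√2434 = [49; 2, 1, 48, 1, 2, 98, …] (period length 6).
Convergents:
  p_0/q_0 = 49/1
  p_1/q_1 = 99/2
  p_2/q_2 = 148/3
  p_3/q_3 = 7203/146
  p_4/q_4 = 7351/149
q_3 = 146 ≤ 148 < 149 = q_4, so the answer is 7203/146.

7203/146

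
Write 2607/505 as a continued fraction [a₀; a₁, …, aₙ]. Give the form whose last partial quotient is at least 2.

2607 = 5×505 + 82
505 = 6×82 + 13
82 = 6×13 + 4
13 = 3×4 + 1
4 = 4×1 + 0  (stop)
So 2607/505 = [5; 6, 6, 3, 4].

[5; 6, 6, 3, 4]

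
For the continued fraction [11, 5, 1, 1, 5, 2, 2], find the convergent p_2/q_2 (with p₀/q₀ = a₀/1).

67/6

Using pₖ = aₖpₖ₋₁ + pₖ₋₂, qₖ = aₖqₖ₋₁ + qₖ₋₂ (with p₋₁=1, p₋₂=0, q₋₁=0, q₋₂=1):
  k=0: a=11, p=11, q=1
  k=1: a=5, p=56, q=5
  k=2: a=1, p=67, q=6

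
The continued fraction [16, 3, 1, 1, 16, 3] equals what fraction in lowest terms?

5781/355

Fold from the inside: start with 3/1.
  16 + 1/3 = 49/3
  1 + 3/49 = 52/49
  1 + 49/52 = 101/52
  3 + 52/101 = 355/101
  16 + 101/355 = 5781/355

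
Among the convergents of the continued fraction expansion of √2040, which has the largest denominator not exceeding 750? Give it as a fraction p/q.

24435/541

√2040 = [45; 6, 90, …] (period length 2).
Convergents:
  p_0/q_0 = 45/1
  p_1/q_1 = 271/6
  p_2/q_2 = 24435/541
  p_3/q_3 = 146881/3252
q_2 = 541 ≤ 750 < 3252 = q_3, so the answer is 24435/541.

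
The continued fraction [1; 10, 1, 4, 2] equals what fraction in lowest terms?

Using pₖ = aₖpₖ₋₁ + pₖ₋₂ and qₖ = aₖqₖ₋₁ + qₖ₋₂:
  k=0: a=1, p=1, q=1
  k=1: a=10, p=11, q=10
  k=2: a=1, p=12, q=11
  k=3: a=4, p=59, q=54
  k=4: a=2, p=130, q=119

130/119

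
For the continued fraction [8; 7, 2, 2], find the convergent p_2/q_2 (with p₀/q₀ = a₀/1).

Using pₖ = aₖpₖ₋₁ + pₖ₋₂, qₖ = aₖqₖ₋₁ + qₖ₋₂ (with p₋₁=1, p₋₂=0, q₋₁=0, q₋₂=1):
  k=0: a=8, p=8, q=1
  k=1: a=7, p=57, q=7
  k=2: a=2, p=122, q=15

122/15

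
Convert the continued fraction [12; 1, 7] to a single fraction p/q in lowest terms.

103/8

Fold from the inside: start with 7/1.
  1 + 1/7 = 8/7
  12 + 7/8 = 103/8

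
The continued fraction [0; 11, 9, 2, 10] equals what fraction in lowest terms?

Fold from the inside: start with 10/1.
  2 + 1/10 = 21/10
  9 + 10/21 = 199/21
  11 + 21/199 = 2210/199
  0 + 199/2210 = 199/2210

199/2210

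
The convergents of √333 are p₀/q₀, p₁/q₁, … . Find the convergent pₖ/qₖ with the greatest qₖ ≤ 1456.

10657/584

√333 = [18; 4, 36, …] (period length 2).
Convergents:
  p_0/q_0 = 18/1
  p_1/q_1 = 73/4
  p_2/q_2 = 2646/145
  p_3/q_3 = 10657/584
  p_4/q_4 = 386298/21169
q_3 = 584 ≤ 1456 < 21169 = q_4, so the answer is 10657/584.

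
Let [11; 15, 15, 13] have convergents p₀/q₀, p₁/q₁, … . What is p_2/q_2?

2501/226

Using pₖ = aₖpₖ₋₁ + pₖ₋₂, qₖ = aₖqₖ₋₁ + qₖ₋₂ (with p₋₁=1, p₋₂=0, q₋₁=0, q₋₂=1):
  k=0: a=11, p=11, q=1
  k=1: a=15, p=166, q=15
  k=2: a=15, p=2501, q=226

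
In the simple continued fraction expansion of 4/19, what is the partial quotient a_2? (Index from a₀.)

4 = 0·19 + 4   →  a_0 = 0
19 = 4·4 + 3   →  a_1 = 4
4 = 1·3 + 1   →  a_2 = 1

1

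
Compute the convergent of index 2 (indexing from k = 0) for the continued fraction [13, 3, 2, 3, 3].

93/7

Using pₖ = aₖpₖ₋₁ + pₖ₋₂, qₖ = aₖqₖ₋₁ + qₖ₋₂ (with p₋₁=1, p₋₂=0, q₋₁=0, q₋₂=1):
  k=0: a=13, p=13, q=1
  k=1: a=3, p=40, q=3
  k=2: a=2, p=93, q=7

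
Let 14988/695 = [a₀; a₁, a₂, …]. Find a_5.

14988 = 21·695 + 393   →  a_0 = 21
695 = 1·393 + 302   →  a_1 = 1
393 = 1·302 + 91   →  a_2 = 1
302 = 3·91 + 29   →  a_3 = 3
91 = 3·29 + 4   →  a_4 = 3
29 = 7·4 + 1   →  a_5 = 7

7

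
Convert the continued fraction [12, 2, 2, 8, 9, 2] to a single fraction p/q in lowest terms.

Using pₖ = aₖpₖ₋₁ + pₖ₋₂ and qₖ = aₖqₖ₋₁ + qₖ₋₂:
  k=0: a=12, p=12, q=1
  k=1: a=2, p=25, q=2
  k=2: a=2, p=62, q=5
  k=3: a=8, p=521, q=42
  k=4: a=9, p=4751, q=383
  k=5: a=2, p=10023, q=808

10023/808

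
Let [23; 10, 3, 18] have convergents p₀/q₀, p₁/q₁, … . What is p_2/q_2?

716/31

Using pₖ = aₖpₖ₋₁ + pₖ₋₂, qₖ = aₖqₖ₋₁ + qₖ₋₂ (with p₋₁=1, p₋₂=0, q₋₁=0, q₋₂=1):
  k=0: a=23, p=23, q=1
  k=1: a=10, p=231, q=10
  k=2: a=3, p=716, q=31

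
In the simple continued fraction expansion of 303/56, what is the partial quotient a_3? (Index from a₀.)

303 = 5·56 + 23   →  a_0 = 5
56 = 2·23 + 10   →  a_1 = 2
23 = 2·10 + 3   →  a_2 = 2
10 = 3·3 + 1   →  a_3 = 3

3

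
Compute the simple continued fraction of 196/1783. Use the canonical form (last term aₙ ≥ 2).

196 = 0·1783 + 196
1783 = 9·196 + 19
196 = 10·19 + 6
19 = 3·6 + 1
6 = 6·1 + 0  (stop)
So 196/1783 = [0; 9, 10, 3, 6].

[0; 9, 10, 3, 6]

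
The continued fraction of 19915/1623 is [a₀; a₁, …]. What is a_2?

19915 = 12·1623 + 439   →  a_0 = 12
1623 = 3·439 + 306   →  a_1 = 3
439 = 1·306 + 133   →  a_2 = 1

1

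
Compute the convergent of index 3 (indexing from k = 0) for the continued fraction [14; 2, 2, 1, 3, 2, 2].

Using pₖ = aₖpₖ₋₁ + pₖ₋₂, qₖ = aₖqₖ₋₁ + qₖ₋₂ (with p₋₁=1, p₋₂=0, q₋₁=0, q₋₂=1):
  k=0: a=14, p=14, q=1
  k=1: a=2, p=29, q=2
  k=2: a=2, p=72, q=5
  k=3: a=1, p=101, q=7

101/7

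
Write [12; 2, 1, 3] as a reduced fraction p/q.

Using pₖ = aₖpₖ₋₁ + pₖ₋₂ and qₖ = aₖqₖ₋₁ + qₖ₋₂:
  k=0: a=12, p=12, q=1
  k=1: a=2, p=25, q=2
  k=2: a=1, p=37, q=3
  k=3: a=3, p=136, q=11

136/11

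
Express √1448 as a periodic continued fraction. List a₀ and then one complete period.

[38; 19, 76]

a₀ = ⌊√1448⌋ = 38.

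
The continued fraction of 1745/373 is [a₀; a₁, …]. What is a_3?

9

1745 = 4·373 + 253   →  a_0 = 4
373 = 1·253 + 120   →  a_1 = 1
253 = 2·120 + 13   →  a_2 = 2
120 = 9·13 + 3   →  a_3 = 9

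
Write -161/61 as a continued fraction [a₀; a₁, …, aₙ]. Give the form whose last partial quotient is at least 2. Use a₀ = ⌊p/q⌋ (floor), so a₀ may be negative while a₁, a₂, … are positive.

-161 = -3·61 + 22
61 = 2·22 + 17
22 = 1·17 + 5
17 = 3·5 + 2
5 = 2·2 + 1
2 = 2·1 + 0  (stop)
So -161/61 = [-3; 2, 1, 3, 2, 2].

[-3; 2, 1, 3, 2, 2]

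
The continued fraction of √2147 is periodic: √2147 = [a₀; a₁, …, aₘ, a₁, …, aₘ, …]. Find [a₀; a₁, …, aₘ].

[46; 2, 1, 45, 1, 2, 92]

a₀ = ⌊√2147⌋ = 46.
With m₀=0, d₀=1 and mₖ₊₁ = dₖaₖ − mₖ, dₖ₊₁ = (n − mₖ₊₁²)/dₖ, aₖ₊₁ = ⌊(a₀+mₖ₊₁)/dₖ₊₁⌋:
  k=1: m=46, d=31, a=2
  k=2: m=16, d=61, a=1
  k=3: m=45, d=2, a=45
  k=4: m=45, d=61, a=1
  k=5: m=16, d=31, a=2
  k=6: m=46, d=1, a=92
d=1 and a=2a₀=92 at k=6, so the next step gives (m, d) = (46, 31) again — its k=1 value — and the period has length 6.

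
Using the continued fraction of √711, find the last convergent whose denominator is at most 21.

80/3

√711 = [26; 1, 1, 1, 52, …] (period length 4).
Convergents:
  p_0/q_0 = 26/1
  p_1/q_1 = 27/1
  p_2/q_2 = 53/2
  p_3/q_3 = 80/3
  p_4/q_4 = 4213/158
q_3 = 3 ≤ 21 < 158 = q_4, so the answer is 80/3.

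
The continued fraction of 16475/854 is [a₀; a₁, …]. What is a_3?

16475 = 19·854 + 249   →  a_0 = 19
854 = 3·249 + 107   →  a_1 = 3
249 = 2·107 + 35   →  a_2 = 2
107 = 3·35 + 2   →  a_3 = 3

3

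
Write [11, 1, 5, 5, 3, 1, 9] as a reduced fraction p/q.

Using pₖ = aₖpₖ₋₁ + pₖ₋₂ and qₖ = aₖqₖ₋₁ + qₖ₋₂:
  k=0: a=11, p=11, q=1
  k=1: a=1, p=12, q=1
  k=2: a=5, p=71, q=6
  k=3: a=5, p=367, q=31
  k=4: a=3, p=1172, q=99
  k=5: a=1, p=1539, q=130
  k=6: a=9, p=15023, q=1269

15023/1269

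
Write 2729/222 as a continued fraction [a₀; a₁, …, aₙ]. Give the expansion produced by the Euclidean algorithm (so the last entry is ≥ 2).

[12; 3, 2, 2, 2, 5]

2729 = 12*222 + 65
222 = 3*65 + 27
65 = 2*27 + 11
27 = 2*11 + 5
11 = 2*5 + 1
5 = 5*1 + 0  (stop)
So 2729/222 = [12; 3, 2, 2, 2, 5].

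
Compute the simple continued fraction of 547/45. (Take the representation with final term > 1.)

[12; 6, 2, 3]

547 = 12*45 + 7
45 = 6*7 + 3
7 = 2*3 + 1
3 = 3*1 + 0  (stop)
So 547/45 = [12; 6, 2, 3].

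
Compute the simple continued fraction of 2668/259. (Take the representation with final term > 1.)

2668 = 10·259 + 78
259 = 3·78 + 25
78 = 3·25 + 3
25 = 8·3 + 1
3 = 3·1 + 0  (stop)
So 2668/259 = [10; 3, 3, 8, 3].

[10; 3, 3, 8, 3]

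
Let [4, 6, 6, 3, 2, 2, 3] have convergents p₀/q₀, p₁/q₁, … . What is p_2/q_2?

154/37

Using pₖ = aₖpₖ₋₁ + pₖ₋₂, qₖ = aₖqₖ₋₁ + qₖ₋₂ (with p₋₁=1, p₋₂=0, q₋₁=0, q₋₂=1):
  k=0: a=4, p=4, q=1
  k=1: a=6, p=25, q=6
  k=2: a=6, p=154, q=37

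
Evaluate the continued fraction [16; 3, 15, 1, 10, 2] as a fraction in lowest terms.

18302/1121

Fold from the inside: start with 2/1.
  10 + 1/2 = 21/2
  1 + 2/21 = 23/21
  15 + 21/23 = 366/23
  3 + 23/366 = 1121/366
  16 + 366/1121 = 18302/1121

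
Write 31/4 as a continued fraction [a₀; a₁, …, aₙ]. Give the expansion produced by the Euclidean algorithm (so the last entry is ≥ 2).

31 = 7×4 + 3
4 = 1×3 + 1
3 = 3×1 + 0  (stop)
So 31/4 = [7; 1, 3].

[7; 1, 3]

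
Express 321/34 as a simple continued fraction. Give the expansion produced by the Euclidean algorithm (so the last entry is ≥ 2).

[9; 2, 3, 1, 3]

321 = 9*34 + 15
34 = 2*15 + 4
15 = 3*4 + 3
4 = 1*3 + 1
3 = 3*1 + 0  (stop)
So 321/34 = [9; 2, 3, 1, 3].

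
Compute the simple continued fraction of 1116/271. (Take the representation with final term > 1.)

1116 = 4·271 + 32
271 = 8·32 + 15
32 = 2·15 + 2
15 = 7·2 + 1
2 = 2·1 + 0  (stop)
So 1116/271 = [4; 8, 2, 7, 2].

[4; 8, 2, 7, 2]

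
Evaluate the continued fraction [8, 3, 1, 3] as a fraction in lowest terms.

Fold from the inside: start with 3/1.
  1 + 1/3 = 4/3
  3 + 3/4 = 15/4
  8 + 4/15 = 124/15

124/15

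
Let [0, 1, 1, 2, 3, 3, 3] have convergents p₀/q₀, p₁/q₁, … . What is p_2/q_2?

Using pₖ = aₖpₖ₋₁ + pₖ₋₂, qₖ = aₖqₖ₋₁ + qₖ₋₂ (with p₋₁=1, p₋₂=0, q₋₁=0, q₋₂=1):
  k=0: a=0, p=0, q=1
  k=1: a=1, p=1, q=1
  k=2: a=1, p=1, q=2

1/2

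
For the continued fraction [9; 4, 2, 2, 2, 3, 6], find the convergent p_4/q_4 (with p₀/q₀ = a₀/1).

Using pₖ = aₖpₖ₋₁ + pₖ₋₂, qₖ = aₖqₖ₋₁ + qₖ₋₂ (with p₋₁=1, p₋₂=0, q₋₁=0, q₋₂=1):
  k=0: a=9, p=9, q=1
  k=1: a=4, p=37, q=4
  k=2: a=2, p=83, q=9
  k=3: a=2, p=203, q=22
  k=4: a=2, p=489, q=53

489/53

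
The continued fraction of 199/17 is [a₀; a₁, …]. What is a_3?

199 = 11·17 + 12   →  a_0 = 11
17 = 1·12 + 5   →  a_1 = 1
12 = 2·5 + 2   →  a_2 = 2
5 = 2·2 + 1   →  a_3 = 2

2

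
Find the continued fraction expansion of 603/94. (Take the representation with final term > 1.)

[6; 2, 2, 2, 3, 2]

603 = 6*94 + 39
94 = 2*39 + 16
39 = 2*16 + 7
16 = 2*7 + 2
7 = 3*2 + 1
2 = 2*1 + 0  (stop)
So 603/94 = [6; 2, 2, 2, 3, 2].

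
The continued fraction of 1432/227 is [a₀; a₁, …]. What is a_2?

1432 = 6·227 + 70   →  a_0 = 6
227 = 3·70 + 17   →  a_1 = 3
70 = 4·17 + 2   →  a_2 = 4

4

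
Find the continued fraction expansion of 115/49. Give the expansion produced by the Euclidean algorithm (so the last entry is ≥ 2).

115 = 2×49 + 17
49 = 2×17 + 15
17 = 1×15 + 2
15 = 7×2 + 1
2 = 2×1 + 0  (stop)
So 115/49 = [2; 2, 1, 7, 2].

[2; 2, 1, 7, 2]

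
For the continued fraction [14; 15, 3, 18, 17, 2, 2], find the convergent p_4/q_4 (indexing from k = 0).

Using pₖ = aₖpₖ₋₁ + pₖ₋₂, qₖ = aₖqₖ₋₁ + qₖ₋₂ (with p₋₁=1, p₋₂=0, q₋₁=0, q₋₂=1):
  k=0: a=14, p=14, q=1
  k=1: a=15, p=211, q=15
  k=2: a=3, p=647, q=46
  k=3: a=18, p=11857, q=843
  k=4: a=17, p=202216, q=14377

202216/14377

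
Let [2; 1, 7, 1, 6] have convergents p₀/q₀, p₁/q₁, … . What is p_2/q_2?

23/8

Using pₖ = aₖpₖ₋₁ + pₖ₋₂, qₖ = aₖqₖ₋₁ + qₖ₋₂ (with p₋₁=1, p₋₂=0, q₋₁=0, q₋₂=1):
  k=0: a=2, p=2, q=1
  k=1: a=1, p=3, q=1
  k=2: a=7, p=23, q=8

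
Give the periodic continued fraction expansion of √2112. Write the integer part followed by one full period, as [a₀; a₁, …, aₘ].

[45; 1, 21, 1, 90]

a₀ = ⌊√2112⌋ = 45.
With m₀=0, d₀=1 and mₖ₊₁ = dₖaₖ − mₖ, dₖ₊₁ = (n − mₖ₊₁²)/dₖ, aₖ₊₁ = ⌊(a₀+mₖ₊₁)/dₖ₊₁⌋:
  k=1: m=45, d=87, a=1
  k=2: m=42, d=4, a=21
  k=3: m=42, d=87, a=1
  k=4: m=45, d=1, a=90
d=1 and a=2a₀=90 at k=4, so the next step gives (m, d) = (45, 87) again — its k=1 value — and the period has length 4.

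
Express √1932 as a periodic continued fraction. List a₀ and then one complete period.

[43; 1, 20, 1, 86]

a₀ = ⌊√1932⌋ = 43.
With m₀=0, d₀=1 and mₖ₊₁ = dₖaₖ − mₖ, dₖ₊₁ = (n − mₖ₊₁²)/dₖ, aₖ₊₁ = ⌊(a₀+mₖ₊₁)/dₖ₊₁⌋:
  k=1: m=43, d=83, a=1
  k=2: m=40, d=4, a=20
  k=3: m=40, d=83, a=1
  k=4: m=43, d=1, a=86
d=1 and a=2a₀=86 at k=4, so the next step gives (m, d) = (43, 83) again — its k=1 value — and the period has length 4.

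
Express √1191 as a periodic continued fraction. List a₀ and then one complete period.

[34; 1, 1, 22, 1, 1, 68]

a₀ = ⌊√1191⌋ = 34.
With m₀=0, d₀=1 and mₖ₊₁ = dₖaₖ − mₖ, dₖ₊₁ = (n − mₖ₊₁²)/dₖ, aₖ₊₁ = ⌊(a₀+mₖ₊₁)/dₖ₊₁⌋:
  k=1: m=34, d=35, a=1
  k=2: m=1, d=34, a=1
  k=3: m=33, d=3, a=22
  k=4: m=33, d=34, a=1
  k=5: m=1, d=35, a=1
  k=6: m=34, d=1, a=68
d=1 and a=2a₀=68 at k=6, so the next step gives (m, d) = (34, 35) again — its k=1 value — and the period has length 6.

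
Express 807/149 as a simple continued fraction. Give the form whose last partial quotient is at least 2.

[5; 2, 2, 2, 12]

807 = 5*149 + 62
149 = 2*62 + 25
62 = 2*25 + 12
25 = 2*12 + 1
12 = 12*1 + 0  (stop)
So 807/149 = [5; 2, 2, 2, 12].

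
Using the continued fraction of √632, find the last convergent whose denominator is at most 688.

7743/308

√632 = [25; 7, 6, 7, 50, …] (period length 4).
Convergents:
  p_0/q_0 = 25/1
  p_1/q_1 = 176/7
  p_2/q_2 = 1081/43
  p_3/q_3 = 7743/308
  p_4/q_4 = 388231/15443
q_3 = 308 ≤ 688 < 15443 = q_4, so the answer is 7743/308.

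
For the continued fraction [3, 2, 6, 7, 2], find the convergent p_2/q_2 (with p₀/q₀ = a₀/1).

45/13

Using pₖ = aₖpₖ₋₁ + pₖ₋₂, qₖ = aₖqₖ₋₁ + qₖ₋₂ (with p₋₁=1, p₋₂=0, q₋₁=0, q₋₂=1):
  k=0: a=3, p=3, q=1
  k=1: a=2, p=7, q=2
  k=2: a=6, p=45, q=13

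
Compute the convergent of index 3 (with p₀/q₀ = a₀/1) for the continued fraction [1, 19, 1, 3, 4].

83/79

Using pₖ = aₖpₖ₋₁ + pₖ₋₂, qₖ = aₖqₖ₋₁ + qₖ₋₂ (with p₋₁=1, p₋₂=0, q₋₁=0, q₋₂=1):
  k=0: a=1, p=1, q=1
  k=1: a=19, p=20, q=19
  k=2: a=1, p=21, q=20
  k=3: a=3, p=83, q=79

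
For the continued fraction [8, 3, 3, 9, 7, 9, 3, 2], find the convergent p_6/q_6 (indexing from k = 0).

Using pₖ = aₖpₖ₋₁ + pₖ₋₂, qₖ = aₖqₖ₋₁ + qₖ₋₂ (with p₋₁=1, p₋₂=0, q₋₁=0, q₋₂=1):
  k=0: a=8, p=8, q=1
  k=1: a=3, p=25, q=3
  k=2: a=3, p=83, q=10
  k=3: a=9, p=772, q=93
  k=4: a=7, p=5487, q=661
  k=5: a=9, p=50155, q=6042
  k=6: a=3, p=155952, q=18787

155952/18787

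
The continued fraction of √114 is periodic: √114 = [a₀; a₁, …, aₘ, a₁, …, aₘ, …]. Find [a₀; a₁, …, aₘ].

[10; 1, 2, 10, 2, 1, 20]

a₀ = ⌊√114⌋ = 10.
With m₀=0, d₀=1 and mₖ₊₁ = dₖaₖ − mₖ, dₖ₊₁ = (n − mₖ₊₁²)/dₖ, aₖ₊₁ = ⌊(a₀+mₖ₊₁)/dₖ₊₁⌋:
  k=1: m=10, d=14, a=1
  k=2: m=4, d=7, a=2
  k=3: m=10, d=2, a=10
  k=4: m=10, d=7, a=2
  k=5: m=4, d=14, a=1
  k=6: m=10, d=1, a=20
d=1 and a=2a₀=20 at k=6, so the next step gives (m, d) = (10, 14) again — its k=1 value — and the period has length 6.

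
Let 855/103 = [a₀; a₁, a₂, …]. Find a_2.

855 = 8·103 + 31   →  a_0 = 8
103 = 3·31 + 10   →  a_1 = 3
31 = 3·10 + 1   →  a_2 = 3

3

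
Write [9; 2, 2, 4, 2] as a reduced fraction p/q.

Fold from the inside: start with 2/1.
  4 + 1/2 = 9/2
  2 + 2/9 = 20/9
  2 + 9/20 = 49/20
  9 + 20/49 = 461/49

461/49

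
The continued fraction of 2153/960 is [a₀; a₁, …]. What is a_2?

8

2153 = 2·960 + 233   →  a_0 = 2
960 = 4·233 + 28   →  a_1 = 4
233 = 8·28 + 9   →  a_2 = 8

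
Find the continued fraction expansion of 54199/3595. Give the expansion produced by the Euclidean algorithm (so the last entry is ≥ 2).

[15; 13, 8, 3, 3, 3]

54199 = 15×3595 + 274
3595 = 13×274 + 33
274 = 8×33 + 10
33 = 3×10 + 3
10 = 3×3 + 1
3 = 3×1 + 0  (stop)
So 54199/3595 = [15; 13, 8, 3, 3, 3].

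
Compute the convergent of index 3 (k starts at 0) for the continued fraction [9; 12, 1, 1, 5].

227/25

Using pₖ = aₖpₖ₋₁ + pₖ₋₂, qₖ = aₖqₖ₋₁ + qₖ₋₂ (with p₋₁=1, p₋₂=0, q₋₁=0, q₋₂=1):
  k=0: a=9, p=9, q=1
  k=1: a=12, p=109, q=12
  k=2: a=1, p=118, q=13
  k=3: a=1, p=227, q=25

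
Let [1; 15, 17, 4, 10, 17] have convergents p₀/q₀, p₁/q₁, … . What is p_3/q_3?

1108/1039

Using pₖ = aₖpₖ₋₁ + pₖ₋₂, qₖ = aₖqₖ₋₁ + qₖ₋₂ (with p₋₁=1, p₋₂=0, q₋₁=0, q₋₂=1):
  k=0: a=1, p=1, q=1
  k=1: a=15, p=16, q=15
  k=2: a=17, p=273, q=256
  k=3: a=4, p=1108, q=1039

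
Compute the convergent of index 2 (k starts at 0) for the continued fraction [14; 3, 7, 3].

315/22

Using pₖ = aₖpₖ₋₁ + pₖ₋₂, qₖ = aₖqₖ₋₁ + qₖ₋₂ (with p₋₁=1, p₋₂=0, q₋₁=0, q₋₂=1):
  k=0: a=14, p=14, q=1
  k=1: a=3, p=43, q=3
  k=2: a=7, p=315, q=22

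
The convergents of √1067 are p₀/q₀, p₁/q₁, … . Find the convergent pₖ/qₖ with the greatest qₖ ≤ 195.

√1067 = [32; 1, 1, 1, 64, …] (period length 4).
Convergents:
  p_0/q_0 = 32/1
  p_1/q_1 = 33/1
  p_2/q_2 = 65/2
  p_3/q_3 = 98/3
  p_4/q_4 = 6337/194
  p_5/q_5 = 6435/197
q_4 = 194 ≤ 195 < 197 = q_5, so the answer is 6337/194.

6337/194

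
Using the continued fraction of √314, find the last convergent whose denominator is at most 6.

71/4

√314 = [17; 1, 2, 1, 1, 2, 1, 34, …] (period length 7).
Convergents:
  p_0/q_0 = 17/1
  p_1/q_1 = 18/1
  p_2/q_2 = 53/3
  p_3/q_3 = 71/4
  p_4/q_4 = 124/7
q_3 = 4 ≤ 6 < 7 = q_4, so the answer is 71/4.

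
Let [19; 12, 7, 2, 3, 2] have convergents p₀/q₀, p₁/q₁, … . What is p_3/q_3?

Using pₖ = aₖpₖ₋₁ + pₖ₋₂, qₖ = aₖqₖ₋₁ + qₖ₋₂ (with p₋₁=1, p₋₂=0, q₋₁=0, q₋₂=1):
  k=0: a=19, p=19, q=1
  k=1: a=12, p=229, q=12
  k=2: a=7, p=1622, q=85
  k=3: a=2, p=3473, q=182

3473/182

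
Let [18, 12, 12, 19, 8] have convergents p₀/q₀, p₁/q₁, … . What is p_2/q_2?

2622/145

Using pₖ = aₖpₖ₋₁ + pₖ₋₂, qₖ = aₖqₖ₋₁ + qₖ₋₂ (with p₋₁=1, p₋₂=0, q₋₁=0, q₋₂=1):
  k=0: a=18, p=18, q=1
  k=1: a=12, p=217, q=12
  k=2: a=12, p=2622, q=145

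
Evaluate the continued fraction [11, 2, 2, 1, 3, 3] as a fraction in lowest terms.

971/85

Using pₖ = aₖpₖ₋₁ + pₖ₋₂ and qₖ = aₖqₖ₋₁ + qₖ₋₂:
  k=0: a=11, p=11, q=1
  k=1: a=2, p=23, q=2
  k=2: a=2, p=57, q=5
  k=3: a=1, p=80, q=7
  k=4: a=3, p=297, q=26
  k=5: a=3, p=971, q=85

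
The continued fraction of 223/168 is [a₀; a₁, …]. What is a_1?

223 = 1·168 + 55   →  a_0 = 1
168 = 3·55 + 3   →  a_1 = 3

3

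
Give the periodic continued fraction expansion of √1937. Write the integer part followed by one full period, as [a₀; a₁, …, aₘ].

a₀ = ⌊√1937⌋ = 44.
With m₀=0, d₀=1 and mₖ₊₁ = dₖaₖ − mₖ, dₖ₊₁ = (n − mₖ₊₁²)/dₖ, aₖ₊₁ = ⌊(a₀+mₖ₊₁)/dₖ₊₁⌋:
  k=1: m=44, d=1, a=88
d=1 and a=2a₀=88 at k=1, so the next step gives (m, d) = (44, 1) again — its k=1 value — and the period has length 1.

[44; 88]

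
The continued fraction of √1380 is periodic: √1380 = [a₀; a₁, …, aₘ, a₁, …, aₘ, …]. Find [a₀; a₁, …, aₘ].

a₀ = ⌊√1380⌋ = 37.
With m₀=0, d₀=1 and mₖ₊₁ = dₖaₖ − mₖ, dₖ₊₁ = (n − mₖ₊₁²)/dₖ, aₖ₊₁ = ⌊(a₀+mₖ₊₁)/dₖ₊₁⌋:
  k=1: m=37, d=11, a=6
  k=2: m=29, d=49, a=1
  k=3: m=20, d=20, a=2
  k=4: m=20, d=49, a=1
  k=5: m=29, d=11, a=6
  k=6: m=37, d=1, a=74
d=1 and a=2a₀=74 at k=6, so the next step gives (m, d) = (37, 11) again — its k=1 value — and the period has length 6.

[37; 6, 1, 2, 1, 6, 74]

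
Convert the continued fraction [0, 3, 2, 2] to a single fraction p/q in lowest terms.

Fold from the inside: start with 2/1.
  2 + 1/2 = 5/2
  3 + 2/5 = 17/5
  0 + 5/17 = 5/17

5/17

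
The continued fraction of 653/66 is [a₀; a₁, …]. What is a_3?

653 = 9·66 + 59   →  a_0 = 9
66 = 1·59 + 7   →  a_1 = 1
59 = 8·7 + 3   →  a_2 = 8
7 = 2·3 + 1   →  a_3 = 2

2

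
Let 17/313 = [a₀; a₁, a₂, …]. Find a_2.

2

17 = 0·313 + 17   →  a_0 = 0
313 = 18·17 + 7   →  a_1 = 18
17 = 2·7 + 3   →  a_2 = 2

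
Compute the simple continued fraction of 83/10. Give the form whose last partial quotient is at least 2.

83 = 8*10 + 3
10 = 3*3 + 1
3 = 3*1 + 0  (stop)
So 83/10 = [8; 3, 3].

[8; 3, 3]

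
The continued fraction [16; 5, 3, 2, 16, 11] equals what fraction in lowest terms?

108872/6725

Using pₖ = aₖpₖ₋₁ + pₖ₋₂ and qₖ = aₖqₖ₋₁ + qₖ₋₂:
  k=0: a=16, p=16, q=1
  k=1: a=5, p=81, q=5
  k=2: a=3, p=259, q=16
  k=3: a=2, p=599, q=37
  k=4: a=16, p=9843, q=608
  k=5: a=11, p=108872, q=6725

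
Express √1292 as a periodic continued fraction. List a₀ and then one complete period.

[35; 1, 16, 1, 70]

a₀ = ⌊√1292⌋ = 35.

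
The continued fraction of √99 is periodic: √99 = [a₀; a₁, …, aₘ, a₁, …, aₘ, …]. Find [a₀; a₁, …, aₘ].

[9; 1, 18]

a₀ = ⌊√99⌋ = 9.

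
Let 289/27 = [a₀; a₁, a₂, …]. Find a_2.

2

289 = 10·27 + 19   →  a_0 = 10
27 = 1·19 + 8   →  a_1 = 1
19 = 2·8 + 3   →  a_2 = 2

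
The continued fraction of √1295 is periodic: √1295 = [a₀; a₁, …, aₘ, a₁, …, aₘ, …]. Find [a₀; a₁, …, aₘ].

a₀ = ⌊√1295⌋ = 35.
With m₀=0, d₀=1 and mₖ₊₁ = dₖaₖ − mₖ, dₖ₊₁ = (n − mₖ₊₁²)/dₖ, aₖ₊₁ = ⌊(a₀+mₖ₊₁)/dₖ₊₁⌋:
  k=1: m=35, d=70, a=1
  k=2: m=35, d=1, a=70
d=1 and a=2a₀=70 at k=2, so the next step gives (m, d) = (35, 70) again — its k=1 value — and the period has length 2.

[35; 1, 70]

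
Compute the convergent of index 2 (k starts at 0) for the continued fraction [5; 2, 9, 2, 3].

104/19

Using pₖ = aₖpₖ₋₁ + pₖ₋₂, qₖ = aₖqₖ₋₁ + qₖ₋₂ (with p₋₁=1, p₋₂=0, q₋₁=0, q₋₂=1):
  k=0: a=5, p=5, q=1
  k=1: a=2, p=11, q=2
  k=2: a=9, p=104, q=19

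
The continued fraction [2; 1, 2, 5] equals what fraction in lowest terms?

Using pₖ = aₖpₖ₋₁ + pₖ₋₂ and qₖ = aₖqₖ₋₁ + qₖ₋₂:
  k=0: a=2, p=2, q=1
  k=1: a=1, p=3, q=1
  k=2: a=2, p=8, q=3
  k=3: a=5, p=43, q=16

43/16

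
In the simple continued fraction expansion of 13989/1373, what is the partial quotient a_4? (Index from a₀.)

8

13989 = 10·1373 + 259   →  a_0 = 10
1373 = 5·259 + 78   →  a_1 = 5
259 = 3·78 + 25   →  a_2 = 3
78 = 3·25 + 3   →  a_3 = 3
25 = 8·3 + 1   →  a_4 = 8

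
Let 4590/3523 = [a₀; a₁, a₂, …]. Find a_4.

4590 = 1·3523 + 1067   →  a_0 = 1
3523 = 3·1067 + 322   →  a_1 = 3
1067 = 3·322 + 101   →  a_2 = 3
322 = 3·101 + 19   →  a_3 = 3
101 = 5·19 + 6   →  a_4 = 5

5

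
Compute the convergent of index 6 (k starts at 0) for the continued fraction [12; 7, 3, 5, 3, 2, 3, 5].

Using pₖ = aₖpₖ₋₁ + pₖ₋₂, qₖ = aₖqₖ₋₁ + qₖ₋₂ (with p₋₁=1, p₋₂=0, q₋₁=0, q₋₂=1):
  k=0: a=12, p=12, q=1
  k=1: a=7, p=85, q=7
  k=2: a=3, p=267, q=22
  k=3: a=5, p=1420, q=117
  k=4: a=3, p=4527, q=373
  k=5: a=2, p=10474, q=863
  k=6: a=3, p=35949, q=2962

35949/2962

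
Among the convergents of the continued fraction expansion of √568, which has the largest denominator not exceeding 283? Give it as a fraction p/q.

6697/281

√568 = [23; 1, 4, 1, 46, …] (period length 4).
Convergents:
  p_0/q_0 = 23/1
  p_1/q_1 = 24/1
  p_2/q_2 = 119/5
  p_3/q_3 = 143/6
  p_4/q_4 = 6697/281
  p_5/q_5 = 6840/287
q_4 = 281 ≤ 283 < 287 = q_5, so the answer is 6697/281.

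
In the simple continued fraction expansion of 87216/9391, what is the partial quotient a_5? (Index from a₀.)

2

87216 = 9·9391 + 2697   →  a_0 = 9
9391 = 3·2697 + 1300   →  a_1 = 3
2697 = 2·1300 + 97   →  a_2 = 2
1300 = 13·97 + 39   →  a_3 = 13
97 = 2·39 + 19   →  a_4 = 2
39 = 2·19 + 1   →  a_5 = 2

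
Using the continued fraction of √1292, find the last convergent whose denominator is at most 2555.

√1292 = [35; 1, 16, 1, 70, …] (period length 4).
Convergents:
  p_0/q_0 = 35/1
  p_1/q_1 = 36/1
  p_2/q_2 = 611/17
  p_3/q_3 = 647/18
  p_4/q_4 = 45901/1277
  p_5/q_5 = 46548/1295
  p_6/q_6 = 790669/21997
q_5 = 1295 ≤ 2555 < 21997 = q_6, so the answer is 46548/1295.

46548/1295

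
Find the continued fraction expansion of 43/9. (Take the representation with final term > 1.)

[4; 1, 3, 2]

43 = 4×9 + 7
9 = 1×7 + 2
7 = 3×2 + 1
2 = 2×1 + 0  (stop)
So 43/9 = [4; 1, 3, 2].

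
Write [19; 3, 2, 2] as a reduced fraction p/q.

Fold from the inside: start with 2/1.
  2 + 1/2 = 5/2
  3 + 2/5 = 17/5
  19 + 5/17 = 328/17

328/17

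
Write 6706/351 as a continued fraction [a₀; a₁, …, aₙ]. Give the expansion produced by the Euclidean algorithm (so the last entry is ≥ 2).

[19; 9, 2, 18]

6706 = 19*351 + 37
351 = 9*37 + 18
37 = 2*18 + 1
18 = 18*1 + 0  (stop)
So 6706/351 = [19; 9, 2, 18].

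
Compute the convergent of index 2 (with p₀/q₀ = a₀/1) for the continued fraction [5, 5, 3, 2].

Using pₖ = aₖpₖ₋₁ + pₖ₋₂, qₖ = aₖqₖ₋₁ + qₖ₋₂ (with p₋₁=1, p₋₂=0, q₋₁=0, q₋₂=1):
  k=0: a=5, p=5, q=1
  k=1: a=5, p=26, q=5
  k=2: a=3, p=83, q=16

83/16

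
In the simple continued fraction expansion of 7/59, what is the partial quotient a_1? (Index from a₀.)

8

7 = 0·59 + 7   →  a_0 = 0
59 = 8·7 + 3   →  a_1 = 8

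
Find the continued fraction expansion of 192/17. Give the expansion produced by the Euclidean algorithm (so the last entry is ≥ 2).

[11; 3, 2, 2]

192 = 11·17 + 5
17 = 3·5 + 2
5 = 2·2 + 1
2 = 2·1 + 0  (stop)
So 192/17 = [11; 3, 2, 2].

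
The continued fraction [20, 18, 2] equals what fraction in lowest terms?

742/37

Fold from the inside: start with 2/1.
  18 + 1/2 = 37/2
  20 + 2/37 = 742/37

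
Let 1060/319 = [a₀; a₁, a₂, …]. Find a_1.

3

1060 = 3·319 + 103   →  a_0 = 3
319 = 3·103 + 10   →  a_1 = 3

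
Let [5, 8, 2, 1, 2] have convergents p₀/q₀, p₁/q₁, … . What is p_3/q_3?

128/25

Using pₖ = aₖpₖ₋₁ + pₖ₋₂, qₖ = aₖqₖ₋₁ + qₖ₋₂ (with p₋₁=1, p₋₂=0, q₋₁=0, q₋₂=1):
  k=0: a=5, p=5, q=1
  k=1: a=8, p=41, q=8
  k=2: a=2, p=87, q=17
  k=3: a=1, p=128, q=25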